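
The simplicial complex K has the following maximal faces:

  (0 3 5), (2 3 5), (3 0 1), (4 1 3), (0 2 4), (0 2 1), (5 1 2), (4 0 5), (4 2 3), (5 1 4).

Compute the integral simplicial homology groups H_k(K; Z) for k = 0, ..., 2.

K has 6 vertices, 15 edges, 10 triangles.
rank ∂_0 = 0, rank ∂_1 = 5 ⇒ b_0 = 6 − 0 − 5 = 1; all invariant factors of ∂_1 are 1 so no torsion. So H_0 = Z.
rank ∂_1 = 5, rank ∂_2 = 10 ⇒ b_1 = 15 − 5 − 10 = 0; ∂_2 has invariant factor(s) [2] giving torsion. So H_1 = Z/2.
rank ∂_2 = 10, rank ∂_3 = 0 ⇒ b_2 = 10 − 10 − 0 = 0. So H_2 = 0.

H_0 ≅ Z,  H_1 ≅ Z/2,  H_2 = 0.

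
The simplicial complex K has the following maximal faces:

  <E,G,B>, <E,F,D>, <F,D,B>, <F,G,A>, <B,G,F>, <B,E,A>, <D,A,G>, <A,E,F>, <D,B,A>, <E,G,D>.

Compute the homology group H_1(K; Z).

Order the vertices as A < B < D < E < F < G. Listing each simplex with vertices in this order, K has dimension 2 with simplices:

  0-simplices (6): A, B, D, E, F, G
  1-simplices (15): AB, AD, AE, AF, AG, BD, BE, BF, BG, DE, DF, DG, EF, EG, FG
  2-simplices (10): ABD, ABE, ADG, AEF, AFG, BDF, BEG, BFG, DEF, DEG

Hence C_0 ≅ Z^6, C_1 ≅ Z^15, C_2 ≅ Z^10.

∂_1: C_1 → C_0 maps an edge to its endpoints' difference, ∂[p,q] = q − p. For instance
  ∂BG = G − B.
The resulting 6×15 matrix has rank 5, and its Smith normal form has invariant factors (1,1,1,1,1).

The boundary map ∂_2: C_2 → C_1 maps a triangle to the signed sum of its edges. For instance
  ∂ADG = DG − AG + AD,
  ∂AFG = FG − AG + AF.
This gives a 15×10 integer matrix of rank 10; reducing to Smith normal form yields diagonal entries (1,1,1,1,1,1,1,1,1,2).

Reading off H_k = ker ∂_k / im ∂_{k+1}:

  H_1: rank ker ∂_1 − rank ∂_2 = (15 − 5) − 10 = 0, and ∂_2 has invariant factor 2 > 1, so H_1 = Z/2.

H_1 = Z/2.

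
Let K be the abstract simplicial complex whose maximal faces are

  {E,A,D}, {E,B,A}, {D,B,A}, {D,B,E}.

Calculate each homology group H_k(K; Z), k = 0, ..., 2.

H_0 = Z,  H_1 = 0,  H_2 = Z.

Take the total order A < B < D < E on the vertex set. Then K (dimension 2) consists of the simplices:

  0-simplices (4): A, B, D, E
  1-simplices (6): AB, AD, AE, BD, BE, DE
  2-simplices (4): ABD, ABE, ADE, BDE

so the chain groups are C_0 ≅ Z^4, C_1 ≅ Z^6, C_2 ≅ Z^4.

∂_1: C_1 → C_0 maps an edge to its endpoints' difference, ∂[p,q] = q − p.
As a 4×6 matrix over Z this has rank 3, with invariant factors (1,1,1).

The boundary map ∂_2: C_2 → C_1 acts by ∂[p,q,r] = [q,r] − [p,r] + [p,q]. For instance
  ∂ADE = DE − AE + AD,
  ∂ABD = BD − AD + AB.
This gives a 6×4 integer matrix of rank 3; reducing to Smith normal form yields diagonal entries (1,1,1).

Reading off H_k = ker ∂_k / im ∂_{k+1}:

  H_0: rank C_0 − rank ∂_1 = 4 − 3 = 1, and the invariant factors of ∂_1 are all 1, so H_0 = Z.
  H_1: rank ker ∂_1 − rank ∂_2 = (6 − 3) − 3 = 0, and the invariant factors of ∂_2 are all 1, so H_1 = 0.
  H_2: rank ker ∂_2 − rank ∂_3 = (4 − 3) − 0 = 1, and there is no ∂_3, so H_2 = Z.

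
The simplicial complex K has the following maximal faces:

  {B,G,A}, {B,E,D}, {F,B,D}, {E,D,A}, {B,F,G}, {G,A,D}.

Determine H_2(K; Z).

H_2 ≅ 0.

K has 6 vertices, 12 edges, 6 triangles.
rank ∂_2 = 6, rank ∂_3 = 0 ⇒ b_2 = 6 − 6 − 0 = 0. So H_2 = 0.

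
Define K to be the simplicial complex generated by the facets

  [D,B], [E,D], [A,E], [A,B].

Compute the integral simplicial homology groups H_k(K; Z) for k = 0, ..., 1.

We work with the vertex ordering A < B < D < E. The simplices of K, each written with vertices in increasing order, are:

  0-simplices (4): A, B, D, E
  1-simplices (4): AB, AE, BD, DE

giving chain groups C_0 ≅ Z^4, C_1 ≅ Z^4.

The boundary map ∂_1: C_1 → C_0 is given by ∂[p,q] = [q] − [p]. For instance
  ∂AB = B − A.
As a 4×4 matrix over Z this has rank 3, with invariant factors (1,1,1).

Computing H_k = (kernel of ∂_k) / (image of ∂_{k+1}):

  H_0: rank C_0 − rank ∂_1 = 4 − 3 = 1, and the invariant factors of ∂_1 are all 1, so H_0 ≅ Z.
  H_1: rank ker ∂_1 − rank ∂_2 = (4 − 3) − 0 = 1, and there is no ∂_2, so H_1 ≅ Z.

As a check, the Euler characteristic is 4 − 4 = 0, which agrees with 1 − 1 = 0.

H_0 ≅ Z,  H_1 ≅ Z.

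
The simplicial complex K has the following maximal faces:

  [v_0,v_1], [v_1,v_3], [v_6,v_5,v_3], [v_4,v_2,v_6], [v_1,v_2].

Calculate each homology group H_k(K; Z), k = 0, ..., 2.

Order the vertices as v_0 < v_1 < v_2 < v_3 < v_4 < v_5 < v_6. Listing each simplex with vertices in this order, K has dimension 2 with simplices:

  0-simplices (7): [v_0], [v_1], [v_2], [v_3], [v_4], [v_5], [v_6]
  1-simplices (9): [v_0,v_1], [v_1,v_2], [v_1,v_3], [v_2,v_4], [v_2,v_6], [v_3,v_5], [v_3,v_6], [v_4,v_6], [v_5,v_6]
  2-simplices (2): [v_2,v_4,v_6], [v_3,v_5,v_6]

giving chain groups C_0 ≅ Z^7, C_1 ≅ Z^9, C_2 ≅ Z^2.

The boundary map ∂_1: C_1 → C_0 sends each edge [p,q] (with p < q) to q − p. For instance
  ∂[v_1,v_3] = [v_3] − [v_1].
The resulting 7×9 matrix has rank 6, and its Smith normal form has invariant factors (1,1,1,1,1,1).

∂_2: C_2 → C_1 acts by ∂[p,q,r] = [q,r] − [p,r] + [p,q]. For instance
  ∂[v_2,v_4,v_6] = [v_4,v_6] − [v_2,v_6] + [v_2,v_4],
  ∂[v_3,v_5,v_6] = [v_5,v_6] − [v_3,v_6] + [v_3,v_5].
This gives a 9×2 integer matrix of rank 2; reducing to Smith normal form yields diagonal entries (1,1).

Reading off H_k = ker ∂_k / im ∂_{k+1}:

  H_0: rank C_0 − rank ∂_1 = 7 − 6 = 1, and the invariant factors of ∂_1 are all 1, so H_0 ≅ Z.
  H_1: rank ker ∂_1 − rank ∂_2 = (9 − 6) − 2 = 1, and the invariant factors of ∂_2 are all 1, so H_1 ≅ Z.
  H_2: rank ker ∂_2 − rank ∂_3 = (2 − 2) − 0 = 0, and there is no ∂_3, so H_2 ≅ 0.

As a check, the Euler characteristic is 7 − 9 + 2 = 0, which agrees with 1 − 1 + 0 = 0.

H_0 = Z,  H_1 = Z,  H_2 = 0.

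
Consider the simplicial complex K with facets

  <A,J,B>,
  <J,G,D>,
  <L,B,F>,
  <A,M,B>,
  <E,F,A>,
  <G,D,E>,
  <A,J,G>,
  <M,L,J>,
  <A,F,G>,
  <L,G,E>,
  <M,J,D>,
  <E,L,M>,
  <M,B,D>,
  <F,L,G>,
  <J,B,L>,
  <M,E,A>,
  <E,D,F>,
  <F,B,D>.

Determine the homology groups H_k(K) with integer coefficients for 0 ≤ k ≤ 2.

K has 9 vertices, 27 edges, 18 triangles.
rank ∂_0 = 0, rank ∂_1 = 8 ⇒ b_0 = 9 − 0 − 8 = 1; all invariant factors of ∂_1 are 1 so no torsion. So H_0 = Z.
rank ∂_1 = 8, rank ∂_2 = 18 ⇒ b_1 = 27 − 8 − 18 = 1; ∂_2 has invariant factor(s) [2] giving torsion. So H_1 = Z ⊕ Z/2Z.
rank ∂_2 = 18, rank ∂_3 = 0 ⇒ b_2 = 18 − 18 − 0 = 0. So H_2 = 0.

H_0 = Z,  H_1 = Z ⊕ Z/2Z,  H_2 = 0.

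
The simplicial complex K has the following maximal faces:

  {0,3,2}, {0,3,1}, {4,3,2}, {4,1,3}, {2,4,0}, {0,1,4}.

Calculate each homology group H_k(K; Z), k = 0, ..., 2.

H_0 ≅ Z,  H_1 = 0,  H_2 ≅ Z.

Fix the vertex order 0 < 1 < 2 < 3 < 4 and write every simplex with vertices in increasing order. Then dim K = 2 and the simplices of K are:

  0-simplices (5): [0], [1], [2], [3], [4]
  1-simplices (9): [0,1], [0,2], [0,3], [0,4], [1,3], [1,4], [2,3], [2,4], [3,4]
  2-simplices (6): [0,1,3], [0,1,4], [0,2,3], [0,2,4], [1,3,4], [2,3,4]

Hence C_0 ≅ Z^5, C_1 ≅ Z^9, C_2 ≅ Z^6.

∂_1: C_1 → C_0 is given by ∂[p,q] = [q] − [p]. For instance
  ∂[1,4] = [4] − [1].
This gives a 5×9 integer matrix of rank 4; reducing to Smith normal form yields diagonal entries (1,1,1,1).

Boundary ∂_2: C_2 → C_1 sends each 2-simplex [p,q,r] to [q,r] − [p,r] + [p,q]. For instance
  ∂[0,1,3] = [1,3] − [0,3] + [0,1],
  ∂[0,2,4] = [2,4] − [0,4] + [0,2].
This gives a 9×6 integer matrix of rank 5; reducing to Smith normal form yields diagonal entries (1,1,1,1,1).

Reading off H_k = ker ∂_k / im ∂_{k+1}:

  H_0: rank C_0 − rank ∂_1 = 5 − 4 = 1, and the invariant factors of ∂_1 are all 1, so H_0 = Z.
  H_1: rank ker ∂_1 − rank ∂_2 = (9 − 4) − 5 = 0, and the invariant factors of ∂_2 are all 1, so H_1 = 0.
  H_2: rank ker ∂_2 − rank ∂_3 = (6 − 5) − 0 = 1, and there is no ∂_3, so H_2 = Z.

As a check, the Euler characteristic is 5 − 9 + 6 = 2, which agrees with 1 − 0 + 1 = 2.
(K is a triangulation of the 2-sphere S^2.)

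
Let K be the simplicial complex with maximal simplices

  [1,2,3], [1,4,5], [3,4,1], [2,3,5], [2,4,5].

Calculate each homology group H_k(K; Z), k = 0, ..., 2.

H_0 ≅ Z,  H_1 ≅ Z,  H_2 = 0.

K has 5 vertices, 10 edges, 5 triangles.
rank ∂_0 = 0, rank ∂_1 = 4 ⇒ b_0 = 5 − 0 − 4 = 1; all invariant factors of ∂_1 are 1 so no torsion. So H_0 = Z.
rank ∂_1 = 4, rank ∂_2 = 5 ⇒ b_1 = 10 − 4 − 5 = 1; all invariant factors of ∂_2 are 1 so no torsion. So H_1 = Z.
rank ∂_2 = 5, rank ∂_3 = 0 ⇒ b_2 = 5 − 5 − 0 = 0. So H_2 = 0.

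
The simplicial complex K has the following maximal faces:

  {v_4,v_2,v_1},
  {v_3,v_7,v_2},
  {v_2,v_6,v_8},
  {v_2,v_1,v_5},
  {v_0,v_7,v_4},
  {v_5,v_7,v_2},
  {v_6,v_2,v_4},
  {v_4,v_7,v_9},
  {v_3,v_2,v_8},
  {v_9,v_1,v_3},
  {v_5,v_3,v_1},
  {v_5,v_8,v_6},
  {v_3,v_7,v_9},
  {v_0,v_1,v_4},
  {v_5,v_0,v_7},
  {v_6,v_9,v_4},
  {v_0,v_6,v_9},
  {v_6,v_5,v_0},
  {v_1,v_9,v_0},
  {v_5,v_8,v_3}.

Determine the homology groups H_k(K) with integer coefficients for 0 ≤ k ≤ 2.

We work with the vertex ordering v_0 < v_1 < v_2 < v_3 < v_4 < v_5 < v_6 < v_7 < v_8 < v_9. The simplices of K, each written with vertices in increasing order, are:

  0-simplices (10): [v_0], [v_1], [v_2], [v_3], [v_4], [v_5], [v_6], [v_7], [v_8], [v_9]
  1-simplices (30): (30 of them)
  2-simplices (20): (20 of them)

giving chain groups C_0 ≅ Z^10, C_1 ≅ Z^30, C_2 ≅ Z^20.

Boundary ∂_1: C_1 → C_0 is given by ∂[p,q] = [q] − [p].
As a 10×30 matrix over Z this has rank 9, with invariant factors (1,1,1,1,1,1,1,1,1).

The boundary map ∂_2: C_2 → C_1 maps a triangle to the signed sum of its edges. For instance
  ∂[v_1,v_3,v_5] = [v_3,v_5] − [v_1,v_5] + [v_1,v_3],
  ∂[v_1,v_2,v_4] = [v_2,v_4] − [v_1,v_4] + [v_1,v_2].
As a 30×20 matrix over Z this has rank 20, with invariant factors (1,1,1,1,1,1,1,1,1,1,1,1,1,1,1,1,1,1,1,2).

Reading off H_k = ker ∂_k / im ∂_{k+1}:

  H_0: rank C_0 − rank ∂_1 = 10 − 9 = 1, and the invariant factors of ∂_1 are all 1, so H_0 ≅ Z.
  H_1: rank ker ∂_1 − rank ∂_2 = (30 − 9) − 20 = 1, and ∂_2 has invariant factor 2 > 1, so H_1 ≅ Z × Z/2.
  H_2: rank ker ∂_2 − rank ∂_3 = (20 − 20) − 0 = 0, and there is no ∂_3, so H_2 ≅ 0.

(K is a triangulation of the Klein bottle.)

H_0 ≅ Z,  H_1 ≅ Z × Z/2,  H_2 = 0.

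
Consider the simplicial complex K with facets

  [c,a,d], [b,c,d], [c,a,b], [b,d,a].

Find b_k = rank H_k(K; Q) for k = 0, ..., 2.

K has 4 vertices, 6 edges, 4 triangles.
rank ∂_0 = 0, rank ∂_1 = 3 ⇒ b_0 = 4 − 0 − 3 = 1; all invariant factors of ∂_1 are 1 so no torsion. So H_0 ≅ Z.
rank ∂_1 = 3, rank ∂_2 = 3 ⇒ b_1 = 6 − 3 − 3 = 0; all invariant factors of ∂_2 are 1 so no torsion. So H_1 ≅ 0.
rank ∂_2 = 3, rank ∂_3 = 0 ⇒ b_2 = 4 − 3 − 0 = 1. So H_2 ≅ Z.

b_0 = 1, b_1 = 0, b_2 = 1.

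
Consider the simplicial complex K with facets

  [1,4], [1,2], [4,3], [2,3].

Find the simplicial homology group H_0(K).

H_0 = Z.

Order the vertices as 1 < 2 < 3 < 4. Listing each simplex with vertices in this order, K has dimension 1 with simplices:

  0-simplices (4): [1], [2], [3], [4]
  1-simplices (4): [1,2], [1,4], [2,3], [3,4]

so the chain groups are C_0 ≅ Z^4, C_1 ≅ Z^4.

The boundary map ∂_1: C_1 → C_0 maps an edge to its endpoints' difference, ∂[p,q] = q − p. For instance
  ∂[2,3] = [3] − [2].
As a 4×4 matrix over Z this has rank 3, with invariant factors (1,1,1).

From H_k ≅ ker(∂_k) / im(∂_{k+1}) we obtain:

  H_0: rank C_0 − rank ∂_1 = 4 − 3 = 1, and the invariant factors of ∂_1 are all 1, so H_0 ≅ Z.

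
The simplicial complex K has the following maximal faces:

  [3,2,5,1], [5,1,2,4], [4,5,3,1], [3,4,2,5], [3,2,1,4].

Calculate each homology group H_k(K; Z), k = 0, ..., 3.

H_0 ≅ Z,  H_1 = 0,  H_2 = 0,  H_3 ≅ Z.

Order the vertices as 1 < 2 < 3 < 4 < 5. Listing each simplex with vertices in this order, K has dimension 3 with simplices:

  0-simplices (5): [1], [2], [3], [4], [5]
  1-simplices (10): [1,2], [1,3], [1,4], [1,5], [2,3], [2,4], [2,5], [3,4], [3,5], [4,5]
  2-simplices (10): [1,2,3], [1,2,4], [1,2,5], [1,3,4], [1,3,5], [1,4,5], [2,3,4], [2,3,5], [2,4,5], [3,4,5]
  3-simplices (5): [1,2,3,4], [1,2,3,5], [1,2,4,5], [1,3,4,5], [2,3,4,5]

giving chain groups C_0 ≅ Z^5, C_1 ≅ Z^10, C_2 ≅ Z^10, C_3 ≅ Z^5.

The boundary map ∂_1: C_1 → C_0 is given by ∂[p,q] = [q] − [p].
The 5×10 boundary matrix has rank 4 and Smith normal form diag(1,1,1,1).

The boundary map ∂_2: C_2 → C_1 sends each 2-simplex [p,q,r] to [q,r] − [p,r] + [p,q]. For instance
  ∂[2,3,5] = [3,5] − [2,5] + [2,3],
  ∂[1,2,4] = [2,4] − [1,4] + [1,2].
As a 10×10 matrix over Z this has rank 6, with invariant factors (1,1,1,1,1,1).

∂_3: C_3 → C_2 sends each 3-simplex σ to the alternating sum Σ_i (−1)^i (σ with its i-th vertex removed). For instance
  ∂[1,3,4,5] = [3,4,5] − [1,4,5] + [1,3,5] − [1,3,4],
  ∂[1,2,3,5] = [2,3,5] − [1,3,5] + [1,2,5] − [1,2,3].
The 10×5 boundary matrix has rank 4 and Smith normal form diag(1,1,1,1).

Now H_k = ker ∂_k / im ∂_{k+1}, so:

  H_0: rank C_0 − rank ∂_1 = 5 − 4 = 1, and the invariant factors of ∂_1 are all 1, so H_0 ≅ Z.
  H_1: rank ker ∂_1 − rank ∂_2 = (10 − 4) − 6 = 0, and the invariant factors of ∂_2 are all 1, so H_1 ≅ 0.
  H_2: rank ker ∂_2 − rank ∂_3 = (10 − 6) − 4 = 0, and the invariant factors of ∂_3 are all 1, so H_2 ≅ 0.
  H_3: rank ker ∂_3 − rank ∂_4 = (5 − 4) − 0 = 1, and there is no ∂_4, so H_3 ≅ Z.

As a check, the Euler characteristic is 5 − 10 + 10 − 5 = 0, which agrees with 1 − 0 + 0 − 1 = 0.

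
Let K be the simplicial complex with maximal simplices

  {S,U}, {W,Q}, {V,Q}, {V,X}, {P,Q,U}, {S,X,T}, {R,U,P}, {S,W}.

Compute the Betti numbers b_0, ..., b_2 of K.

b_0 = 1, b_1 = 2, b_2 = 0.

Order the vertices as P < Q < R < S < T < U < V < W < X. Listing each simplex with vertices in this order, K has dimension 2 with simplices:

  0-simplices (9): P, Q, R, S, T, U, V, W, X
  1-simplices (13): PQ, PR, PU, QU, QV, QW, RU, ST, SU, SW, SX, TX, VX
  2-simplices (3): PQU, PRU, STX

giving chain groups C_0 ≅ Z^9, C_1 ≅ Z^13, C_2 ≅ Z^3.

∂_1: C_1 → C_0 maps an edge to its endpoints' difference, ∂[p,q] = q − p. For instance
  ∂PQ = Q − P.
The 9×13 boundary matrix has rank 8 and Smith normal form diag(1,1,1,1,1,1,1,1).

Boundary ∂_2: C_2 → C_1 maps a triangle to the signed sum of its edges. For instance
  ∂STX = TX − SX + ST,
  ∂PRU = RU − PU + PR.
The resulting 13×3 matrix has rank 3, and its Smith normal form has invariant factors (1,1,1).

Reading off H_k = ker ∂_k / im ∂_{k+1}:

  H_0: rank C_0 − rank ∂_1 = 9 − 8 = 1, and the invariant factors of ∂_1 are all 1, so H_0 ≅ Z.
  H_1: rank ker ∂_1 − rank ∂_2 = (13 − 8) − 3 = 2, and the invariant factors of ∂_2 are all 1, so H_1 ≅ Z^2.
  H_2: rank ker ∂_2 − rank ∂_3 = (3 − 3) − 0 = 0, and there is no ∂_3, so H_2 ≅ 0.

Hence the Betti numbers are b_0 = 1, b_1 = 2, b_2 = 0.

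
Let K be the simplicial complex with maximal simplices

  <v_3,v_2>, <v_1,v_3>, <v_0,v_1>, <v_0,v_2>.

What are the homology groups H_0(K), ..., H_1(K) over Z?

H_0 = Z,  H_1 = Z.

Take the total order v_0 < v_1 < v_2 < v_3 on the vertex set. Then K (dimension 1) consists of the simplices:

  0-simplices (4): [v_0], [v_1], [v_2], [v_3]
  1-simplices (4): [v_0,v_1], [v_0,v_2], [v_1,v_3], [v_2,v_3]

giving chain groups C_0 ≅ Z^4, C_1 ≅ Z^4.

Boundary ∂_1: C_1 → C_0 is given by ∂[p,q] = [q] − [p]. For instance
  ∂[v_1,v_3] = [v_3] − [v_1].
As a 4×4 matrix over Z this has rank 3, with invariant factors (1,1,1).

Reading off H_k = ker ∂_k / im ∂_{k+1}:

  H_0: rank C_0 − rank ∂_1 = 4 − 3 = 1, and the invariant factors of ∂_1 are all 1, so H_0 = Z.
  H_1: rank ker ∂_1 − rank ∂_2 = (4 − 3) − 0 = 1, and there is no ∂_2, so H_1 = Z.

As a check, the Euler characteristic is 4 − 4 = 0, which agrees with 1 − 1 = 0.
(K is a triangulation of the circle S^1.)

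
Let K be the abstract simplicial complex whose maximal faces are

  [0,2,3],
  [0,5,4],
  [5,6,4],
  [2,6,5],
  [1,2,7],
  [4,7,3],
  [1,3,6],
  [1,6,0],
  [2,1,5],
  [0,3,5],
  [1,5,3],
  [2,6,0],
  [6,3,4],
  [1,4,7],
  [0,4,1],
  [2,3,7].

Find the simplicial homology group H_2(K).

Take the total order 0 < 1 < 2 < 3 < 4 < 5 < 6 < 7 on the vertex set. Then K (dimension 2) consists of the simplices:

  0-simplices (8): [0], [1], [2], [3], [4], [5], [6], [7]
  1-simplices (24): (24 of them)
  2-simplices (16): [0,1,4], [0,1,6], [0,2,3], [0,2,6], [0,3,5], [0,4,5], [1,2,5], [1,2,7], [1,3,5], [1,3,6], [1,4,7], [2,3,7], [2,5,6], [3,4,6], [3,4,7], [4,5,6]

so the chain groups are C_0 ≅ Z^8, C_1 ≅ Z^24, C_2 ≅ Z^16.

The boundary map ∂_1: C_1 → C_0 maps an edge to its endpoints' difference, ∂[p,q] = q − p. For instance
  ∂[4,5] = [5] − [4].
The 8×24 boundary matrix has rank 7 and Smith normal form diag(1,1,1,1,1,1,1).

∂_2: C_2 → C_1 sends each 2-simplex [p,q,r] to [q,r] − [p,r] + [p,q]. For instance
  ∂[1,2,5] = [2,5] − [1,5] + [1,2],
  ∂[3,4,7] = [4,7] − [3,7] + [3,4].
The resulting 24×16 matrix has rank 15, and its Smith normal form has invariant factors (1,1,1,1,1,1,1,1,1,1,1,1,1,1,1).

Computing H_k = (kernel of ∂_k) / (image of ∂_{k+1}):

  H_2: rank ker ∂_2 − rank ∂_3 = (16 − 15) − 0 = 1, and there is no ∂_3, so H_2 = Z.

H_2 ≅ Z.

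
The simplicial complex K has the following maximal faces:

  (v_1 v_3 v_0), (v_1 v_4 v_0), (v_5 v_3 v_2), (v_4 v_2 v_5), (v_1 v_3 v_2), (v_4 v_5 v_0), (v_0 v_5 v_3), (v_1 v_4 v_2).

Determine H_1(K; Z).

H_1 = 0.

Fix the vertex order v_0 < v_1 < v_2 < v_3 < v_4 < v_5 and write every simplex with vertices in increasing order. Then dim K = 2 and the simplices of K are:

  0-simplices (6): [v_0], [v_1], [v_2], [v_3], [v_4], [v_5]
  1-simplices (12): [v_0,v_1], [v_0,v_3], [v_0,v_4], [v_0,v_5], [v_1,v_2], [v_1,v_3], [v_1,v_4], [v_2,v_3], [v_2,v_4], [v_2,v_5], [v_3,v_5], [v_4,v_5]
  2-simplices (8): [v_0,v_1,v_3], [v_0,v_1,v_4], [v_0,v_3,v_5], [v_0,v_4,v_5], [v_1,v_2,v_3], [v_1,v_2,v_4], [v_2,v_3,v_5], [v_2,v_4,v_5]

Hence C_0 ≅ Z^6, C_1 ≅ Z^12, C_2 ≅ Z^8.

∂_1: C_1 → C_0 sends each edge [p,q] (with p < q) to q − p. For instance
  ∂[v_1,v_2] = [v_2] − [v_1].
As a 6×12 matrix over Z this has rank 5, with invariant factors (1,1,1,1,1).

Boundary ∂_2: C_2 → C_1 sends each 2-simplex [p,q,r] to [q,r] − [p,r] + [p,q]. For instance
  ∂[v_1,v_2,v_3] = [v_2,v_3] − [v_1,v_3] + [v_1,v_2],
  ∂[v_0,v_3,v_5] = [v_3,v_5] − [v_0,v_5] + [v_0,v_3].
This gives a 12×8 integer matrix of rank 7; reducing to Smith normal form yields diagonal entries (1,1,1,1,1,1,1).

Now H_k = ker ∂_k / im ∂_{k+1}, so:

  H_1: rank ker ∂_1 − rank ∂_2 = (12 − 5) − 7 = 0, and the invariant factors of ∂_2 are all 1, so H_1 ≅ 0.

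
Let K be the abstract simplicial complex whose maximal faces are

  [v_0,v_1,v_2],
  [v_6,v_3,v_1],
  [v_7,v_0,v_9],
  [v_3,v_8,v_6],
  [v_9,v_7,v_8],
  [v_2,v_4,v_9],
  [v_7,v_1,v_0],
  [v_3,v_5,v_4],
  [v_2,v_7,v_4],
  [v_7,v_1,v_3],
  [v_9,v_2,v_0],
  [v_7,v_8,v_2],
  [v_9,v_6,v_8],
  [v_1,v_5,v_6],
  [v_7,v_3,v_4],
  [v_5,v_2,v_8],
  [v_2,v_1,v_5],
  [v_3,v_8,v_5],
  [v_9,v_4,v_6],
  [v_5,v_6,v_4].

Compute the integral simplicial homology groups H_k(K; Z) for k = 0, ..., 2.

Order the vertices as v_0 < v_1 < v_2 < v_3 < v_4 < v_5 < v_6 < v_7 < v_8 < v_9. Listing each simplex with vertices in this order, K has dimension 2 with simplices:

  0-simplices (10): [v_0], [v_1], [v_2], [v_3], [v_4], [v_5], [v_6], [v_7], [v_8], [v_9]
  1-simplices (30): (30 of them)
  2-simplices (20): (20 of them)

Hence C_0 ≅ Z^10, C_1 ≅ Z^30, C_2 ≅ Z^20.

The boundary map ∂_1: C_1 → C_0 is given by ∂[p,q] = [q] − [p].
This gives a 10×30 integer matrix of rank 9; reducing to Smith normal form yields diagonal entries (1,1,1,1,1,1,1,1,1).

Boundary ∂_2: C_2 → C_1 sends each 2-simplex [p,q,r] to [q,r] − [p,r] + [p,q]. For instance
  ∂[v_2,v_5,v_8] = [v_5,v_8] − [v_2,v_8] + [v_2,v_5],
  ∂[v_3,v_6,v_8] = [v_6,v_8] − [v_3,v_8] + [v_3,v_6].
As a 30×20 matrix over Z this has rank 20, with invariant factors (1,1,1,1,1,1,1,1,1,1,1,1,1,1,1,1,1,1,1,2).

From H_k ≅ ker(∂_k) / im(∂_{k+1}) we obtain:

  H_0: rank C_0 − rank ∂_1 = 10 − 9 = 1, and the invariant factors of ∂_1 are all 1, so H_0 ≅ Z.
  H_1: rank ker ∂_1 − rank ∂_2 = (30 − 9) − 20 = 1, and ∂_2 has invariant factor 2 > 1, so H_1 ≅ Z ⊕ Z_2.
  H_2: rank ker ∂_2 − rank ∂_3 = (20 − 20) − 0 = 0, and there is no ∂_3, so H_2 ≅ 0.

H_0 ≅ Z,  H_1 ≅ Z ⊕ Z_2,  H_2 = 0.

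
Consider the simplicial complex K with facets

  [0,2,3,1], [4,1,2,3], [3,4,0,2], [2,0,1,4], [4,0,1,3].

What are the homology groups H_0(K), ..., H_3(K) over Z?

H_0 = Z,  H_1 = 0,  H_2 = 0,  H_3 = Z.

Order the vertices as 0 < 1 < 2 < 3 < 4. Listing each simplex with vertices in this order, K has dimension 3 with simplices:

  0-simplices (5): [0], [1], [2], [3], [4]
  1-simplices (10): [0,1], [0,2], [0,3], [0,4], [1,2], [1,3], [1,4], [2,3], [2,4], [3,4]
  2-simplices (10): [0,1,2], [0,1,3], [0,1,4], [0,2,3], [0,2,4], [0,3,4], [1,2,3], [1,2,4], [1,3,4], [2,3,4]
  3-simplices (5): [0,1,2,3], [0,1,2,4], [0,1,3,4], [0,2,3,4], [1,2,3,4]

giving chain groups C_0 ≅ Z^5, C_1 ≅ Z^10, C_2 ≅ Z^10, C_3 ≅ Z^5.

∂_1: C_1 → C_0 maps an edge to its endpoints' difference, ∂[p,q] = q − p.
The resulting 5×10 matrix has rank 4, and its Smith normal form has invariant factors (1,1,1,1).

Boundary ∂_2: C_2 → C_1 acts by ∂[p,q,r] = [q,r] − [p,r] + [p,q]. For instance
  ∂[0,1,3] = [1,3] − [0,3] + [0,1],
  ∂[1,2,4] = [2,4] − [1,4] + [1,2].
As a 10×10 matrix over Z this has rank 6, with invariant factors (1,1,1,1,1,1).

The boundary map ∂_3: C_3 → C_2 sends each 3-simplex σ to the alternating sum Σ_i (−1)^i (σ with its i-th vertex removed). For instance
  ∂[0,1,3,4] = [1,3,4] − [0,3,4] + [0,1,4] − [0,1,3],
  ∂[0,1,2,3] = [1,2,3] − [0,2,3] + [0,1,3] − [0,1,2].
The 10×5 boundary matrix has rank 4 and Smith normal form diag(1,1,1,1).

From H_k ≅ ker(∂_k) / im(∂_{k+1}) we obtain:

  H_0: rank C_0 − rank ∂_1 = 5 − 4 = 1, and the invariant factors of ∂_1 are all 1, so H_0 ≅ Z.
  H_1: rank ker ∂_1 − rank ∂_2 = (10 − 4) − 6 = 0, and the invariant factors of ∂_2 are all 1, so H_1 ≅ 0.
  H_2: rank ker ∂_2 − rank ∂_3 = (10 − 6) − 4 = 0, and the invariant factors of ∂_3 are all 1, so H_2 ≅ 0.
  H_3: rank ker ∂_3 − rank ∂_4 = (5 − 4) − 0 = 1, and there is no ∂_4, so H_3 ≅ Z.

As a check, the Euler characteristic is 5 − 10 + 10 − 5 = 0, which agrees with 1 − 0 + 0 − 1 = 0.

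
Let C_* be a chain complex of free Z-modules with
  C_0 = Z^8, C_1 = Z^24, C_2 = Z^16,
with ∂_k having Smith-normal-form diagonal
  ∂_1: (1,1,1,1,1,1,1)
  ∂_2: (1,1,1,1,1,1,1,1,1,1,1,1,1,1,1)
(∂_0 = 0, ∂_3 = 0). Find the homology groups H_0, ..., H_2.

H_0 = Z,  H_1 = Z^2,  H_2 = Z.

H_0: b_0 = 8 − 0 − 7 = 1; torsion from ∂_1 factors > 1: none. So H_0 = Z.
H_1: b_1 = 24 − 7 − 15 = 2; torsion from ∂_2 factors > 1: none. So H_1 = Z^2.
H_2: b_2 = 16 − 15 − 0 = 1; torsion from ∂_3 factors > 1: none. So H_2 = Z.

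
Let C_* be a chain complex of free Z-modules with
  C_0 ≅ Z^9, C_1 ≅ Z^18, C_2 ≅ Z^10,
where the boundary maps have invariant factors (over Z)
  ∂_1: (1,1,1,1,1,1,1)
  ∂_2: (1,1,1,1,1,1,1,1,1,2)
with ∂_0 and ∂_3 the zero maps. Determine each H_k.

H_0 ≅ Z^2,  H_1 ≅ Z ⊕ Z/2,  H_2 = 0.

H_0: b_0 = 9 − 0 − 7 = 2; torsion from ∂_1 factors > 1: none. So H_0 ≅ Z^2.
H_1: b_1 = 18 − 7 − 10 = 1; torsion from ∂_2 factors > 1: [2]. So H_1 ≅ Z ⊕ Z/2.
H_2: b_2 = 10 − 10 − 0 = 0; torsion from ∂_3 factors > 1: none. So H_2 ≅ 0.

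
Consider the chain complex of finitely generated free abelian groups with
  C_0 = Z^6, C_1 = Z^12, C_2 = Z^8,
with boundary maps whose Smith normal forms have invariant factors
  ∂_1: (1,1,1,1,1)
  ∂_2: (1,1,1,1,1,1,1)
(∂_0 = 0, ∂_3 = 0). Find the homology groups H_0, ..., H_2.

H_0 ≅ Z,  H_1 = 0,  H_2 ≅ Z.

H_0: b_0 = 6 − 0 − 5 = 1; torsion from ∂_1 factors > 1: none. So H_0 ≅ Z.
H_1: b_1 = 12 − 5 − 7 = 0; torsion from ∂_2 factors > 1: none. So H_1 ≅ 0.
H_2: b_2 = 8 − 7 − 0 = 1; torsion from ∂_3 factors > 1: none. So H_2 ≅ Z.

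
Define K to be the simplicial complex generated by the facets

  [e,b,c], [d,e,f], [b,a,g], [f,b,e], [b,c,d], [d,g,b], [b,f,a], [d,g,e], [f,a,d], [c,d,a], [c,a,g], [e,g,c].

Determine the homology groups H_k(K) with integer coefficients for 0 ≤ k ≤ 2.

H_0 = Z,  H_1 = Z_2,  H_2 = 0.

Take the total order a < b < c < d < e < f < g on the vertex set. Then K (dimension 2) consists of the simplices:

  0-simplices (7): a, b, c, d, e, f, g
  1-simplices (18): ab, ac, ad, af, ag, bc, bd, be, bf, bg, cd, ce, cg, de, df, dg, ef, eg
  2-simplices (12): abf, abg, acd, acg, adf, bcd, bce, bdg, bef, ceg, def, deg

Hence C_0 ≅ Z^7, C_1 ≅ Z^18, C_2 ≅ Z^12.

Boundary ∂_1: C_1 → C_0 is given by ∂[p,q] = [q] − [p].
This gives a 7×18 integer matrix of rank 6; reducing to Smith normal form yields diagonal entries (1,1,1,1,1,1).

Boundary ∂_2: C_2 → C_1 maps a triangle to the signed sum of its edges. For instance
  ∂acg = cg − ag + ac,
  ∂abf = bf − af + ab.
As a 18×12 matrix over Z this has rank 12, with invariant factors (1,1,1,1,1,1,1,1,1,1,1,2).

Reading off H_k = ker ∂_k / im ∂_{k+1}:

  H_0: rank C_0 − rank ∂_1 = 7 − 6 = 1, and the invariant factors of ∂_1 are all 1, so H_0 ≅ Z.
  H_1: rank ker ∂_1 − rank ∂_2 = (18 − 6) − 12 = 0, and ∂_2 has invariant factor 2 > 1, so H_1 ≅ Z_2.
  H_2: rank ker ∂_2 − rank ∂_3 = (12 − 12) − 0 = 0, and there is no ∂_3, so H_2 ≅ 0.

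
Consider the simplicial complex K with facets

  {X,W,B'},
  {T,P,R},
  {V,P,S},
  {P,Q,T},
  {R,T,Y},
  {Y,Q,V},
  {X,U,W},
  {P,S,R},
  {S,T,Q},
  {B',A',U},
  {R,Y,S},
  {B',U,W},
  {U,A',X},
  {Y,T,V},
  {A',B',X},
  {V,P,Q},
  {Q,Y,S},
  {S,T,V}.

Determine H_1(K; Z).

Fix the vertex order P < Q < R < S < T < U < V < W < X < Y < A' < B' and write every simplex with vertices in increasing order. Then dim K = 2 and the simplices of K are:

  0-simplices (12): [P], [Q], [R], [S], [T], [U], [V], [W], [X], [Y], [A'], [B']
  1-simplices (27): (27 of them)
  2-simplices (18): (18 of them)

giving chain groups C_0 ≅ Z^12, C_1 ≅ Z^27, C_2 ≅ Z^18.

∂_1: C_1 → C_0 sends each edge [p,q] (with p < q) to q − p. For instance
  ∂[R,T] = [T] − [R].
The 12×27 boundary matrix has rank 10 and Smith normal form diag(1,1,1,1,1,1,1,1,1,1).

The boundary map ∂_2: C_2 → C_1 acts by ∂[p,q,r] = [q,r] − [p,r] + [p,q]. For instance
  ∂[Q,V,Y] = [V,Y] − [Q,Y] + [Q,V],
  ∂[W,X,B'] = [X,B'] − [W,B'] + [W,X].
The resulting 27×18 matrix has rank 17, and its Smith normal form has invariant factors (1,1,1,1,1,1,1,1,1,1,1,1,1,1,1,1,2).

Reading off H_k = ker ∂_k / im ∂_{k+1}:

  H_1: rank ker ∂_1 − rank ∂_2 = (27 − 10) − 17 = 0, and ∂_2 has invariant factor 2 > 1, so H_1 = Z_2.

H_1 ≅ Z_2.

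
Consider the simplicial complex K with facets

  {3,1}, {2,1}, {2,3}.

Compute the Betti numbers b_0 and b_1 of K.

Take the total order 1 < 2 < 3 on the vertex set. Then K (dimension 1) consists of the simplices:

  0-simplices (3): [1], [2], [3]
  1-simplices (3): [1,2], [1,3], [2,3]

Hence C_0 ≅ Z^3, C_1 ≅ Z^3.

The boundary map ∂_1: C_1 → C_0 is given by ∂[p,q] = [q] − [p]. For instance
  ∂[1,2] = [2] − [1].
This gives a 3×3 integer matrix of rank 2; reducing to Smith normal form yields diagonal entries (1,1).

Reading off H_k = ker ∂_k / im ∂_{k+1}:

  H_0: rank C_0 − rank ∂_1 = 3 − 2 = 1, and the invariant factors of ∂_1 are all 1, so H_0 ≅ Z.
  H_1: rank ker ∂_1 − rank ∂_2 = (3 − 2) − 0 = 1, and there is no ∂_2, so H_1 ≅ Z.

Hence the Betti numbers are b_0 = 1, b_1 = 1.

b_0 = 1, b_1 = 1.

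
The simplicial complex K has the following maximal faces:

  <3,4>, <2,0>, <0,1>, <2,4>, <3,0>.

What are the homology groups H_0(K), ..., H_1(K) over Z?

H_0 = Z,  H_1 = Z.

We work with the vertex ordering 0 < 1 < 2 < 3 < 4. The simplices of K, each written with vertices in increasing order, are:

  0-simplices (5): [0], [1], [2], [3], [4]
  1-simplices (5): [0,1], [0,2], [0,3], [2,4], [3,4]

so the chain groups are C_0 ≅ Z^5, C_1 ≅ Z^5.

∂_1: C_1 → C_0 sends each edge [p,q] (with p < q) to q − p. For instance
  ∂[0,2] = [2] − [0].
The 5×5 boundary matrix has rank 4 and Smith normal form diag(1,1,1,1).

From H_k ≅ ker(∂_k) / im(∂_{k+1}) we obtain:

  H_0: rank C_0 − rank ∂_1 = 5 − 4 = 1, and the invariant factors of ∂_1 are all 1, so H_0 = Z.
  H_1: rank ker ∂_1 − rank ∂_2 = (5 − 4) − 0 = 1, and there is no ∂_2, so H_1 = Z.

As a check, the Euler characteristic is 5 − 5 = 0, which agrees with 1 − 1 = 0.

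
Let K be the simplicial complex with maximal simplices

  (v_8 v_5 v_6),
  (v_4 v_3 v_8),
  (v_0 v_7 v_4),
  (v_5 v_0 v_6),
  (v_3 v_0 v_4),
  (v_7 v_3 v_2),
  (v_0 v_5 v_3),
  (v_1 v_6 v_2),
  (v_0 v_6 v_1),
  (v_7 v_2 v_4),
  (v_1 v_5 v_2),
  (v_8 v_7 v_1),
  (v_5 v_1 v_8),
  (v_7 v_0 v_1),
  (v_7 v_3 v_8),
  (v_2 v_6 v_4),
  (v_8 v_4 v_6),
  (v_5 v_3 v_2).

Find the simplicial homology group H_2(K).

K has 9 vertices, 27 edges, 18 triangles.
rank ∂_2 = 18, rank ∂_3 = 0 ⇒ b_2 = 18 − 18 − 0 = 0. So H_2 ≅ 0.

H_2 = 0.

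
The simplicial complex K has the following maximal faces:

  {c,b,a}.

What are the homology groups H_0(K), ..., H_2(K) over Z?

Take the total order a < b < c on the vertex set. Then K (dimension 2) consists of the simplices:

  0-simplices (3): a, b, c
  1-simplices (3): ab, ac, bc
  2-simplices (1): abc

Hence C_0 ≅ Z^3, C_1 ≅ Z^3, C_2 ≅ Z^1.

Boundary ∂_1: C_1 → C_0 sends each edge [p,q] (with p < q) to q − p.
As a 3×3 matrix over Z this has rank 2, with invariant factors (1,1).

The boundary map ∂_2: C_2 → C_1 maps a triangle to the signed sum of its edges. For instance
  ∂abc = bc − ac + ab.
As a 3×1 matrix over Z this has rank 1, with invariant factors (1).

From H_k ≅ ker(∂_k) / im(∂_{k+1}) we obtain:

  H_0: rank C_0 − rank ∂_1 = 3 − 2 = 1, and the invariant factors of ∂_1 are all 1, so H_0 = Z.
  H_1: rank ker ∂_1 − rank ∂_2 = (3 − 2) − 1 = 0, and the invariant factors of ∂_2 are all 1, so H_1 = 0.
  H_2: rank ker ∂_2 − rank ∂_3 = (1 − 1) − 0 = 0, and there is no ∂_3, so H_2 = 0.

H_0 = Z,  H_1 = 0,  H_2 = 0.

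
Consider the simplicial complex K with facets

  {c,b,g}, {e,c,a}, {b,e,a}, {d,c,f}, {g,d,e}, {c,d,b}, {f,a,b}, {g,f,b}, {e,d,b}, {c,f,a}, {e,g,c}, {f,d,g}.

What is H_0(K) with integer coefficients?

We work with the vertex ordering a < b < c < d < e < f < g. The simplices of K, each written with vertices in increasing order, are:

  0-simplices (7): a, b, c, d, e, f, g
  1-simplices (18): ab, ac, ae, af, bc, bd, be, bf, bg, cd, ce, cf, cg, de, df, dg, eg, fg
  2-simplices (12): abe, abf, ace, acf, bcd, bcg, bde, bfg, cdf, ceg, deg, dfg

so the chain groups are C_0 ≅ Z^7, C_1 ≅ Z^18, C_2 ≅ Z^12.

The boundary map ∂_1: C_1 → C_0 maps an edge to its endpoints' difference, ∂[p,q] = q − p.
As a 7×18 matrix over Z this has rank 6, with invariant factors (1,1,1,1,1,1).

The boundary map ∂_2: C_2 → C_1 sends each 2-simplex [p,q,r] to [q,r] − [p,r] + [p,q]. For instance
  ∂cdf = df − cf + cd,
  ∂abf = bf − af + ab.
As a 18×12 matrix over Z this has rank 12, with invariant factors (1,1,1,1,1,1,1,1,1,1,1,2).

From H_k ≅ ker(∂_k) / im(∂_{k+1}) we obtain:

  H_0: rank C_0 − rank ∂_1 = 7 − 6 = 1, and the invariant factors of ∂_1 are all 1, so H_0 = Z.

H_0 ≅ Z.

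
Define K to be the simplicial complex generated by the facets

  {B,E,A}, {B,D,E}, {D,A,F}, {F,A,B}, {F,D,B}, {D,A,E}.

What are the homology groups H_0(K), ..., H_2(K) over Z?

Fix the vertex order A < B < D < E < F and write every simplex with vertices in increasing order. Then dim K = 2 and the simplices of K are:

  0-simplices (5): A, B, D, E, F
  1-simplices (9): AB, AD, AE, AF, BD, BE, BF, DE, DF
  2-simplices (6): ABE, ABF, ADE, ADF, BDE, BDF

Hence C_0 ≅ Z^5, C_1 ≅ Z^9, C_2 ≅ Z^6.

The boundary map ∂_1: C_1 → C_0 is given by ∂[p,q] = [q] − [p].
As a 5×9 matrix over Z this has rank 4, with invariant factors (1,1,1,1).

∂_2: C_2 → C_1 acts by ∂[p,q,r] = [q,r] − [p,r] + [p,q]. For instance
  ∂BDF = DF − BF + BD,
  ∂ADE = DE − AE + AD.
This gives a 9×6 integer matrix of rank 5; reducing to Smith normal form yields diagonal entries (1,1,1,1,1).

Reading off H_k = ker ∂_k / im ∂_{k+1}:

  H_0: rank C_0 − rank ∂_1 = 5 − 4 = 1, and the invariant factors of ∂_1 are all 1, so H_0 = Z.
  H_1: rank ker ∂_1 − rank ∂_2 = (9 − 4) − 5 = 0, and the invariant factors of ∂_2 are all 1, so H_1 = 0.
  H_2: rank ker ∂_2 − rank ∂_3 = (6 − 5) − 0 = 1, and there is no ∂_3, so H_2 = Z.

H_0 ≅ Z,  H_1 = 0,  H_2 ≅ Z.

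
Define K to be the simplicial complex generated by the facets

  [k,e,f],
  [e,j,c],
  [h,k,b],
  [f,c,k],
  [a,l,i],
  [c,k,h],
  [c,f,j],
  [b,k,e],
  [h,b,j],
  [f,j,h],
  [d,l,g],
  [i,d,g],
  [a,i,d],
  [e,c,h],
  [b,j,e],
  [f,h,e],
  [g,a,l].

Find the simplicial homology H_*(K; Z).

H_0 ≅ Z^2,  H_1 ≅ Z ⊕ Z/2,  H_2 = 0.

Order the vertices as a < b < c < d < e < f < g < h < i < j < k < l. Listing each simplex with vertices in this order, K has dimension 2 with simplices:

  0-simplices (12): a, b, c, d, e, f, g, h, i, j, k, l
  1-simplices (28): ad, ag, ai, al, be, bh, bj, bk, ce, cf, ch, cj, ck, dg, di, dl, ef, eh, ej, ek, fh, fj, fk, gi, gl, hj, hk, il
  2-simplices (17): adi, agl, ail, bej, bek, bhj, bhk, ceh, cej, cfj, cfk, chk, dgi, dgl, efh, efk, fhj

Hence C_0 ≅ Z^12, C_1 ≅ Z^28, C_2 ≅ Z^17.

∂_1: C_1 → C_0 maps an edge to its endpoints' difference, ∂[p,q] = q − p.
This gives a 12×28 integer matrix of rank 10; reducing to Smith normal form yields diagonal entries (1,1,1,1,1,1,1,1,1,1).

Boundary ∂_2: C_2 → C_1 maps a triangle to the signed sum of its edges. For instance
  ∂adi = di − ai + ad,
  ∂efk = fk − ek + ef.
This gives a 28×17 integer matrix of rank 17; reducing to Smith normal form yields diagonal entries (1,1,1,1,1,1,1,1,1,1,1,1,1,1,1,1,2).

Now H_k = ker ∂_k / im ∂_{k+1}, so:

  H_0: rank C_0 − rank ∂_1 = 12 − 10 = 2, and the invariant factors of ∂_1 are all 1, so H_0 ≅ Z^2.
  H_1: rank ker ∂_1 − rank ∂_2 = (28 − 10) − 17 = 1, and ∂_2 has invariant factor 2 > 1, so H_1 ≅ Z ⊕ Z/2.
  H_2: rank ker ∂_2 − rank ∂_3 = (17 − 17) − 0 = 0, and there is no ∂_3, so H_2 ≅ 0.

As a check, the Euler characteristic is 12 − 28 + 17 = 1, which agrees with 2 − 1 + 0 = 1.
(K is a triangulation of the disjoint union of the Möbius band and the real projective plane RP^2.)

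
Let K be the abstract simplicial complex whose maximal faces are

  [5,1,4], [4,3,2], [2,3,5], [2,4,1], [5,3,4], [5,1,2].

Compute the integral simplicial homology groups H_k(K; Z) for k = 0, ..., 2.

H_0 = Z,  H_1 = 0,  H_2 = Z.

We work with the vertex ordering 1 < 2 < 3 < 4 < 5. The simplices of K, each written with vertices in increasing order, are:

  0-simplices (5): [1], [2], [3], [4], [5]
  1-simplices (9): [1,2], [1,4], [1,5], [2,3], [2,4], [2,5], [3,4], [3,5], [4,5]
  2-simplices (6): [1,2,4], [1,2,5], [1,4,5], [2,3,4], [2,3,5], [3,4,5]

Hence C_0 ≅ Z^5, C_1 ≅ Z^9, C_2 ≅ Z^6.

The boundary map ∂_1: C_1 → C_0 sends each edge [p,q] (with p < q) to q − p.
The 5×9 boundary matrix has rank 4 and Smith normal form diag(1,1,1,1).

∂_2: C_2 → C_1 acts by ∂[p,q,r] = [q,r] − [p,r] + [p,q]. For instance
  ∂[1,4,5] = [4,5] − [1,5] + [1,4],
  ∂[1,2,4] = [2,4] − [1,4] + [1,2].
The resulting 9×6 matrix has rank 5, and its Smith normal form has invariant factors (1,1,1,1,1).

Computing H_k = (kernel of ∂_k) / (image of ∂_{k+1}):

  H_0: rank C_0 − rank ∂_1 = 5 − 4 = 1, and the invariant factors of ∂_1 are all 1, so H_0 = Z.
  H_1: rank ker ∂_1 − rank ∂_2 = (9 − 4) − 5 = 0, and the invariant factors of ∂_2 are all 1, so H_1 = 0.
  H_2: rank ker ∂_2 − rank ∂_3 = (6 − 5) − 0 = 1, and there is no ∂_3, so H_2 = Z.

As a check, the Euler characteristic is 5 − 9 + 6 = 2, which agrees with 1 − 0 + 1 = 2.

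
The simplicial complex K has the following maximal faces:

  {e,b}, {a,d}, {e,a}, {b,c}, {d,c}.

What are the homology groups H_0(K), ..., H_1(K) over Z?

H_0 ≅ Z,  H_1 ≅ Z.

Fix the vertex order a < b < c < d < e and write every simplex with vertices in increasing order. Then dim K = 1 and the simplices of K are:

  0-simplices (5): a, b, c, d, e
  1-simplices (5): ad, ae, bc, be, cd

giving chain groups C_0 ≅ Z^5, C_1 ≅ Z^5.

Boundary ∂_1: C_1 → C_0 sends each edge [p,q] (with p < q) to q − p.
This gives a 5×5 integer matrix of rank 4; reducing to Smith normal form yields diagonal entries (1,1,1,1).

Now H_k = ker ∂_k / im ∂_{k+1}, so:

  H_0: rank C_0 − rank ∂_1 = 5 − 4 = 1, and the invariant factors of ∂_1 are all 1, so H_0 ≅ Z.
  H_1: rank ker ∂_1 − rank ∂_2 = (5 − 4) − 0 = 1, and there is no ∂_2, so H_1 ≅ Z.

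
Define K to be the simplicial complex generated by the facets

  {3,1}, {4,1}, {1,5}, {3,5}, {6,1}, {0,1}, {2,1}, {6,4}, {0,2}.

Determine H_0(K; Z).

Take the total order 0 < 1 < 2 < 3 < 4 < 5 < 6 on the vertex set. Then K (dimension 1) consists of the simplices:

  0-simplices (7): [0], [1], [2], [3], [4], [5], [6]
  1-simplices (9): [0,1], [0,2], [1,2], [1,3], [1,4], [1,5], [1,6], [3,5], [4,6]

giving chain groups C_0 ≅ Z^7, C_1 ≅ Z^9.

Boundary ∂_1: C_1 → C_0 is given by ∂[p,q] = [q] − [p]. For instance
  ∂[0,2] = [2] − [0].
This gives a 7×9 integer matrix of rank 6; reducing to Smith normal form yields diagonal entries (1,1,1,1,1,1).

Computing H_k = (kernel of ∂_k) / (image of ∂_{k+1}):

  H_0: rank C_0 − rank ∂_1 = 7 − 6 = 1, and the invariant factors of ∂_1 are all 1, so H_0 = Z.

(K is a triangulation of a wedge of 3 circles.)

H_0 = Z.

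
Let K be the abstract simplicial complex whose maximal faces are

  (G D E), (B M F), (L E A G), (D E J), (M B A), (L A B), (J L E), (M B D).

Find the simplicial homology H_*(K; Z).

H_0 = Z,  H_1 = Z,  H_2 = 0,  H_3 = 0.

We work with the vertex ordering A < B < D < E < F < G < J < L < M. The simplices of K, each written with vertices in increasing order, are:

  0-simplices (9): A, B, D, E, F, G, J, L, M
  1-simplices (19): AB, AE, AG, AL, AM, BD, BF, BL, BM, DE, DG, DJ, DM, EG, EJ, EL, FM, GL, JL
  2-simplices (11): ABL, ABM, AEG, AEL, AGL, BDM, BFM, DEG, DEJ, EGL, EJL
  3-simplices (1): AEGL

so the chain groups are C_0 ≅ Z^9, C_1 ≅ Z^19, C_2 ≅ Z^11, C_3 ≅ Z^1.

The boundary map ∂_1: C_1 → C_0 sends each edge [p,q] (with p < q) to q − p.
This gives a 9×19 integer matrix of rank 8; reducing to Smith normal form yields diagonal entries (1,1,1,1,1,1,1,1).

Boundary ∂_2: C_2 → C_1 sends each 2-simplex [p,q,r] to [q,r] − [p,r] + [p,q]. For instance
  ∂EGL = GL − EL + EG,
  ∂DEJ = EJ − DJ + DE.
The 19×11 boundary matrix has rank 10 and Smith normal form diag(1,1,1,1,1,1,1,1,1,1).

∂_3: C_3 → C_2 sends each 3-simplex σ to the alternating sum Σ_i (−1)^i (σ with its i-th vertex removed). For instance
  ∂AEGL = EGL − AGL + AEL − AEG.
The resulting 11×1 matrix has rank 1, and its Smith normal form has invariant factors (1).

Reading off H_k = ker ∂_k / im ∂_{k+1}:

  H_0: rank C_0 − rank ∂_1 = 9 − 8 = 1, and the invariant factors of ∂_1 are all 1, so H_0 ≅ Z.
  H_1: rank ker ∂_1 − rank ∂_2 = (19 − 8) − 10 = 1, and the invariant factors of ∂_2 are all 1, so H_1 ≅ Z.
  H_2: rank ker ∂_2 − rank ∂_3 = (11 − 10) − 1 = 0, and the invariant factors of ∂_3 are all 1, so H_2 ≅ 0.
  H_3: rank ker ∂_3 − rank ∂_4 = (1 − 1) − 0 = 0, and there is no ∂_4, so H_3 ≅ 0.

As a check, the Euler characteristic is 9 − 19 + 11 − 1 = 0, which agrees with 1 − 1 + 0 − 0 = 0.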